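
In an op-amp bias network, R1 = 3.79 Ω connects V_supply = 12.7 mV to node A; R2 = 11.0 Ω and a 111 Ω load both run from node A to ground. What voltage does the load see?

V_out ≈ 9.21 mV

R2 ‖ R_L = (11.0 × 111)/(11.0 + 111) = 10.01 Ω.
Then V_out = V_supply · R2'/(R1 + R2') = 12.7 × 10.01/13.80 = 9.212 mV.
(Unloaded it would be 9.45 mV; the load pulls it down.)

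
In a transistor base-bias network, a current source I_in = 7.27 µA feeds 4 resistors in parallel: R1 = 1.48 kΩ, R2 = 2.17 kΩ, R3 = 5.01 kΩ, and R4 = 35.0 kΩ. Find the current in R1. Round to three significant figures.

I ≈ 3.60 µA

Total conductance ΣG = 1/1.48 + 1/2.17 + 1/5.01 + 1/35.0 = 1.365 (units of 1/kΩ).
R1 takes the fraction G_k/ΣG = 0.6757/1.365 = 0.4951, so I = 7.27 × 0.4951 = 3.600 µA.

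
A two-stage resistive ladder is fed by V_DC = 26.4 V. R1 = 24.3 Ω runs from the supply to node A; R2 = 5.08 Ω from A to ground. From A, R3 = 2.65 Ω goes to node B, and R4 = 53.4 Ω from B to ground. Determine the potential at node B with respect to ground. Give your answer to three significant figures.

Node A sees R2 in parallel with the series input of stage 2, R3 + R4 = 56.05 Ω.
Effective lower resistance at A: R2 ‖ 56.05 = 4.658 Ω.
V_A = 26.4 × 4.658/(24.3 + 4.658) = 4.246 V.
V_B = V_A × 0.9527 = 4.046 V.

V_B ≈ 4.05 V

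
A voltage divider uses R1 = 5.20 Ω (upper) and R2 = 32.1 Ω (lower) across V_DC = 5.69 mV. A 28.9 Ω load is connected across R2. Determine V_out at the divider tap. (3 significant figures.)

The load sits in parallel with R2, giving an effective lower resistance R2' = R2·R_L/(R2+R_L) = 15.21 Ω.
Then V_out = V_DC · R2'/(R1 + R2') = 5.69 × 15.21/20.41 = 4.240 mV.
(Unloaded it would be 4.90 mV; the load pulls it down.)

V_out ≈ 4.24 mV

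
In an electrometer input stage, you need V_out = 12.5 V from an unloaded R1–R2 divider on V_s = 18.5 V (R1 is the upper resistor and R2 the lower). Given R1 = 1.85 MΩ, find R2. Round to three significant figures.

V_out/V_s = R2/(R1+R2) = 0.6757.
So R2 = R1 · V_out/(V_s − V_out) = 1.85 × 12.5/(18.5 − 12.5) = 1.85 × 2.083 = 3.854 MΩ.

R2 ≈ 3.85 MΩ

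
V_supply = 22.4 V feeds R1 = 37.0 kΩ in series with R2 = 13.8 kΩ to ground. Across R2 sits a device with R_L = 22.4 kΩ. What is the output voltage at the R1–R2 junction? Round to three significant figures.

The load sits in parallel with R2, giving an effective lower resistance R2' = R2·R_L/(R2+R_L) = 8.539 kΩ.
Now apply the divider: V_out = 22.4 × 0.1875 = 4.200 V.
(Unloaded it would be 6.09 V; the load pulls it down.)

V_out ≈ 4.20 V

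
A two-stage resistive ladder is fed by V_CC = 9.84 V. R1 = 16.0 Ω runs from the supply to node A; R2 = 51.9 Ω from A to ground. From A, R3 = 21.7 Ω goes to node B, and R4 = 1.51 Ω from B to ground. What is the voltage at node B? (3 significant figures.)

Node A sees R2 in parallel with the series input of stage 2, R3 + R4 = 23.21 Ω.
Effective lower resistance at A: R2 ‖ 23.21 = 16.04 Ω.
So V_A = 9.84 × 0.5006 = 4.926 V.
V_B = V_A × 0.06506 = 0.3205 V.

V_B ≈ 0.320 V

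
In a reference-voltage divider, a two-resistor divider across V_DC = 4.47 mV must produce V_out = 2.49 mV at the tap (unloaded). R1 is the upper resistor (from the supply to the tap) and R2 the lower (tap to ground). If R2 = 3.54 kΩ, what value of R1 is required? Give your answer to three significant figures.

R1 ≈ 2.81 kΩ

The divider ratio is R2/(R1+R2) = 2.49/4.47 = 0.5570.
So R1 = R2 · (V_DC/V_out − 1) = 3.54 × (4.47/2.49 − 1) = 3.54 × 0.7952 = 2.815 kΩ.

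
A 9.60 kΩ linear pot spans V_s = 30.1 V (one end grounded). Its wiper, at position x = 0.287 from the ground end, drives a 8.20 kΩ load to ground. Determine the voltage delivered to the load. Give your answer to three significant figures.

V_out ≈ 6.97 V

Split the track: R_lower = x·R_p = 2.755 kΩ, R_upper = (1−x)·R_p = 6.845 kΩ.
(x·R_p) ‖ R_L = 2.062 kΩ.
Then V_out = V_s · 2.062/(6.845 + 2.062) = 6.969 V.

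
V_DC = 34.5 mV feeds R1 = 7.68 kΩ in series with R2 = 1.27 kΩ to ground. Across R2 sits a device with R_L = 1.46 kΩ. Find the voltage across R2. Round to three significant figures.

R2 ‖ R_L = (1.27 × 1.46)/(1.27 + 1.46) = 0.6792 kΩ.
Then V_out = V_DC · R2'/(R1 + R2') = 34.5 × 0.6792/8.359 = 2.803 mV.
(Unloaded it would be 4.90 mV; the load pulls it down.)

V_out ≈ 2.80 mV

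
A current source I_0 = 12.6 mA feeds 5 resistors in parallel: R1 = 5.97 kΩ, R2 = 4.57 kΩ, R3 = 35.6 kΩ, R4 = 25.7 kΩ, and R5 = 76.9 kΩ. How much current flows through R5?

Conductances: ΣG = 1/5.97 + 1/4.57 + 1/35.6 + 1/25.7 + 1/76.9 = 0.4663 (1/kΩ).
Current divider: I(R5) = I_0 · G_k/ΣG = 12.6 × (0.01300/0.4663) = 12.6 × 0.02789 = 0.3514 mA.

I ≈ 0.351 mA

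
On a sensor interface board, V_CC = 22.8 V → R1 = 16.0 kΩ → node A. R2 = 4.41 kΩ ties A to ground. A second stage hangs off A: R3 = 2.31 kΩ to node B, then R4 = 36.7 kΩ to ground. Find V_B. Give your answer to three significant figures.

V_B ≈ 4.26 V

The second stage (R3 + R4 = 39.01 kΩ) loads node A in parallel with R2.
R2 ‖ (R3+R4) = 3.962 kΩ.
First divider: V_A = V_CC · 3.962/(16.0 + 3.962) = 4.525 V.
Stage 2 is unloaded, so V_B = V_A · R4/(R3+R4) = 4.525 × 36.7/39.01 = 4.257 V.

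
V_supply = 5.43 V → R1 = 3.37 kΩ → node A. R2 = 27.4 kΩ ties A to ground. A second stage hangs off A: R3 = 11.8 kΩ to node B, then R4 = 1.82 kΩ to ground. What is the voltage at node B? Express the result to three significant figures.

Looking into the second stage from A: R3 + R4 = 13.62 kΩ appears in parallel with R2.
Effective lower resistance at A: R2 ‖ 13.62 = 9.098 kΩ.
So V_A = 5.43 × 0.7297 = 3.962 V.
V_B = V_A × 0.1336 = 0.5295 V.

V_B ≈ 0.529 V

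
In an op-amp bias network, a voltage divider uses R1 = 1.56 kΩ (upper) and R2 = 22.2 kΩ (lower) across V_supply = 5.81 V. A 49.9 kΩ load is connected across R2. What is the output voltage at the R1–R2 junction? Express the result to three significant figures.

V_out ≈ 5.27 V

R2 ‖ R_L = (22.2 × 49.9)/(22.2 + 49.9) = 15.36 kΩ.
Now apply the divider: V_out = 5.81 × 0.9078 = 5.274 V.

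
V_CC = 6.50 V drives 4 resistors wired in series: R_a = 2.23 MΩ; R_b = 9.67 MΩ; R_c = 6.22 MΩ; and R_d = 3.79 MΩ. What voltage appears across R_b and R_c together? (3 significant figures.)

V ≈ 4.71 V

Total series resistance ΣR = 2.23 + 9.67 + 6.22 + 3.79 = 21.91 MΩ.
R_{R_b..R_c} = 9.67 + 6.22 = 15.89 MΩ.
By the voltage-divider rule, V = 6.50 × 15.89/21.91 = 4.714 V.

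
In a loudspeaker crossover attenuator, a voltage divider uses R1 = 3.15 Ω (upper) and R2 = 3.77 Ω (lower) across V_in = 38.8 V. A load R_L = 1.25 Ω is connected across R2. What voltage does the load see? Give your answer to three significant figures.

V_out ≈ 8.91 V

The load sits in parallel with R2, giving an effective lower resistance R2' = R2·R_L/(R2+R_L) = 0.9387 Ω.
Now apply the divider: V_out = 38.8 × 0.2296 = 8.908 V.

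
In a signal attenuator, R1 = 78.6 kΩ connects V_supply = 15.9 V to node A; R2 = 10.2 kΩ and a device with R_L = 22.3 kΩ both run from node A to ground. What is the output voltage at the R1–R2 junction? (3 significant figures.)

V_out ≈ 1.30 V

R2 ‖ R_L = (10.2 × 22.3)/(10.2 + 22.3) = 6.999 kΩ.
Voltage divider with the loaded lower leg: V_out = 15.9 × 6.999/(78.6 + 6.999) = 15.9 × 0.08176 = 1.300 V.
(Unloaded it would be 1.83 V; the load pulls it down.)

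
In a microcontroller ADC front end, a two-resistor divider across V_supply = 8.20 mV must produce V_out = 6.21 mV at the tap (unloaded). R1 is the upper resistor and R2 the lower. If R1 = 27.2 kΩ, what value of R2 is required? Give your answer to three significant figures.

R2 ≈ 84.9 kΩ

The divider ratio is R2/(R1+R2) = 6.21/8.20 = 0.7573.
So R2 = R1 · V_out/(V_supply − V_out) = 27.2 × 6.21/(8.20 − 6.21) = 27.2 × 3.121 = 84.88 kΩ.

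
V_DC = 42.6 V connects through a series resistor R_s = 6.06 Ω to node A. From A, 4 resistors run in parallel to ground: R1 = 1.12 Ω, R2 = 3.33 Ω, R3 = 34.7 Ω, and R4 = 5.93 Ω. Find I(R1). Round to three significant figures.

I ≈ 4.03 A

Parallel bank: R_p = 1/(1/1.12 + 1/3.33 + 1/34.7 + 1/5.93) = 0.7191 Ω.
V_A = 42.6 × 0.7191/6.779 = 4.519 V.
I(R1) = V_A / R1 = 4.519/1.12 = 4.035 A.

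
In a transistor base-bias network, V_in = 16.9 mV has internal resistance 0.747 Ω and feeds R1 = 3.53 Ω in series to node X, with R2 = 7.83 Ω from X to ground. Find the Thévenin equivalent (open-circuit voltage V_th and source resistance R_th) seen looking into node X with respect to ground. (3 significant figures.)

V_th ≈ 10.9 mV, R_th ≈ 2.77 Ω

R1' = 0.747 + 3.53 = 4.277 Ω (source resistance + R1).
V_th is the unloaded tap voltage: V_in · R2/(R1'+R2) = 16.9 × 0.6467 = 10.93 mV.
Looking into X with the source shorted: R_th = R1'·R2/(R1'+R2) = 4.277 × 7.83/12.11 = 2.766 Ω.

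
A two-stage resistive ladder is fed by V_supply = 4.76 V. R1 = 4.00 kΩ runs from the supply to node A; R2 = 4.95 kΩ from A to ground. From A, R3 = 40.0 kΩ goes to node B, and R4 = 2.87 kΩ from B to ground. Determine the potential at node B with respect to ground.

Looking into the second stage from A: R3 + R4 = 42.87 kΩ appears in parallel with R2.
R2 ‖ (R3+R4) = 4.438 kΩ.
First divider: V_A = V_supply · 4.438/(4.00 + 4.438) = 2.503 V.
V_B = V_A × 0.06695 = 0.1676 V.

V_B ≈ 0.168 V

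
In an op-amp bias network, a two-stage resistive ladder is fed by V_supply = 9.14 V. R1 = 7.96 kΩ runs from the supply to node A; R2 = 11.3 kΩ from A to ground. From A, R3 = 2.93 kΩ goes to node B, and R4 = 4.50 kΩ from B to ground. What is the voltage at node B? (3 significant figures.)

Looking into the second stage from A: R3 + R4 = 7.430 kΩ appears in parallel with R2.
Effective lower resistance at A: R2 ‖ 7.430 = 4.483 kΩ.
So V_A = 9.14 × 0.3603 = 3.293 V.
Then the unloaded second divider: V_B = V_A × R4/(R3+R4) = 3.293 × 0.6057 = 1.994 V.

V_B ≈ 1.99 V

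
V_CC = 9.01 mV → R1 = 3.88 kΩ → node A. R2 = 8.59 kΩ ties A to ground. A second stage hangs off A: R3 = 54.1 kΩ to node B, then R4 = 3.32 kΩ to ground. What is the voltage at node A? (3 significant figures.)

V_A ≈ 5.93 mV

Looking into the second stage from A: R3 + R4 = 57.42 kΩ appears in parallel with R2.
Effective lower resistance at A: R2 ‖ 57.42 = 7.472 kΩ.
So V_A = 9.01 × 0.6582 = 5.931 mV.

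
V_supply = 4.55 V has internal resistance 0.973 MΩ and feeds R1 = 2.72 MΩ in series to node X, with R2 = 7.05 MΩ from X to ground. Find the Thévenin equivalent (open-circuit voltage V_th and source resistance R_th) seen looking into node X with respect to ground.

R1' = 0.973 + 2.72 = 3.693 MΩ (source resistance + R1).
V_th is the unloaded tap voltage: V_supply · R2/(R1'+R2) = 4.55 × 0.6562 = 2.986 V.
Looking into X with the source shorted: R_th = R1'·R2/(R1'+R2) = 3.693 × 7.05/10.74 = 2.423 MΩ.

V_th ≈ 2.99 V, R_th ≈ 2.42 MΩ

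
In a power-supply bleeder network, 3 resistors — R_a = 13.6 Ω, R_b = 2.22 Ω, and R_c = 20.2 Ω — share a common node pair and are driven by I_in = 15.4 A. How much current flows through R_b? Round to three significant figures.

Conductances: ΣG = 1/13.6 + 1/2.22 + 1/20.2 = 0.5735 (1/Ω).
Current divider: I(R_b) = I_in · G_k/ΣG = 15.4 × (0.4505/0.5735) = 15.4 × 0.7855 = 12.10 A.

I ≈ 12.1 A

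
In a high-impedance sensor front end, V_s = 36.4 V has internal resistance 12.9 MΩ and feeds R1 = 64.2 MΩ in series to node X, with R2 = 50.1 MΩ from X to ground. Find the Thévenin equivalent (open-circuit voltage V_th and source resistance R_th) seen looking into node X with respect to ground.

R1' = 12.9 + 64.2 = 77.10 MΩ (source resistance + R1).
Open-circuit (no load on X): V_th = V_s · R2/(R1' + R2) = 36.4 × 50.1/(77.10 + 50.1) = 14.34 V.
Zeroing V_s shorts the top of R1' to ground, so R_th = R1' ‖ R2 = 30.37 MΩ.

V_th ≈ 14.3 V, R_th ≈ 30.4 MΩ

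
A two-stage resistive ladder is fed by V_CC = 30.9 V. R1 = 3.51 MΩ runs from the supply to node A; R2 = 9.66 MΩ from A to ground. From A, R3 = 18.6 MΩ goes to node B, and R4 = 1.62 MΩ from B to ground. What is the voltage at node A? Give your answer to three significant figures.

Looking into the second stage from A: R3 + R4 = 20.22 MΩ appears in parallel with R2.
R2 ‖ (R3+R4) = 6.537 MΩ.
First divider: V_A = V_CC · 6.537/(3.51 + 6.537) = 20.10 V.

V_A ≈ 20.1 V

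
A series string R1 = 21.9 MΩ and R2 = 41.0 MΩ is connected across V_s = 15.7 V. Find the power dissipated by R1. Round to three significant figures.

Series current I = V_s/ΣR = 15.7/62.90 = 0.2496 µA.
V(R1) = I·R = 5.466 V; P = V·I = 5.466 × 0.2496 = 1.364 µW.

P ≈ 1.36 µW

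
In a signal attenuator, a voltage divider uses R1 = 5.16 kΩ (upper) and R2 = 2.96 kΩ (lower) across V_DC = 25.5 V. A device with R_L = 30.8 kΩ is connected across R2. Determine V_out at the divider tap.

V_out ≈ 8.76 V

R2 ‖ R_L = (2.96 × 30.8)/(2.96 + 30.8) = 2.700 kΩ.
Then V_out = V_DC · R2'/(R1 + R2') = 25.5 × 2.700/7.860 = 8.761 V.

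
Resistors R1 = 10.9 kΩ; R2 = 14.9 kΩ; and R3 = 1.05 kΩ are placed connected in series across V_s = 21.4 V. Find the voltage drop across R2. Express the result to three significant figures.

Total series resistance ΣR = 10.9 + 14.9 + 1.05 = 26.85 kΩ.
V = V_s · R/ΣR = 21.4 × 0.5549 = 11.88 V.

V ≈ 11.9 V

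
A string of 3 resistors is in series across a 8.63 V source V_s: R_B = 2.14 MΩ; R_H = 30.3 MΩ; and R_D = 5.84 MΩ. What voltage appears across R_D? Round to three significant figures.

ΣR = 2.14 + 30.3 + 5.84 = 38.28 MΩ.
V = V_s · R/ΣR = 8.63 × 0.1526 = 1.317 V.

V ≈ 1.32 V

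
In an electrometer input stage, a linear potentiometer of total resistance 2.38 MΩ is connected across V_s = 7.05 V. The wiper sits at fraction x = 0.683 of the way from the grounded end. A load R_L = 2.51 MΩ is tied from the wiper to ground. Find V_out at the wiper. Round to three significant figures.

Split the track: R_lower = x·R_p = 1.626 MΩ, R_upper = (1−x)·R_p = 0.7545 MΩ.
Lower segment in parallel with the load: 1.626 ‖ 2.51 = 0.9866 MΩ.
Loaded-divider output: V_out = 7.05 × 0.5667 = 3.995 V.
(Unloaded: V_out = x·V_s = 4.82 V.)

V_out ≈ 3.99 V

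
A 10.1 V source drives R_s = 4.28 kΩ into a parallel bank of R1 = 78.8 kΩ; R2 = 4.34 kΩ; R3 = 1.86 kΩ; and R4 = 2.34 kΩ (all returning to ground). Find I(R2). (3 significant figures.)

I ≈ 0.377 mA

Equivalent of the parallel group: R_p = 0.8278 kΩ.
V_A = 10.1 × 0.8278/5.108 = 1.637 V.
I(R2) = V_A / R2 = 1.637/4.34 = 0.3771 mA.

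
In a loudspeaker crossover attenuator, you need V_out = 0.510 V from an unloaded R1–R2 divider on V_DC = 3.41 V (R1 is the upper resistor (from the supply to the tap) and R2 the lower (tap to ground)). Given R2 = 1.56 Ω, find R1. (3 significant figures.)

Required fraction k = V_out/V_DC = 0.1496.
So R1 = R2 · (V_DC/V_out − 1) = 1.56 × (3.41/0.510 − 1) = 1.56 × 5.686 = 8.871 Ω.

R1 ≈ 8.87 Ω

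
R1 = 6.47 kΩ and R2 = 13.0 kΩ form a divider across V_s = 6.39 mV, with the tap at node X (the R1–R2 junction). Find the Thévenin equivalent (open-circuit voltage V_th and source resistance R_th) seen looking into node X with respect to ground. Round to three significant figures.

Open-circuit (no load on X): V_th = V_s · R2/(R1 + R2) = 6.39 × 13.0/(6.470 + 13.0) = 4.267 mV.
Zeroing V_s shorts the top of R1 to ground, so R_th = R1 ‖ R2 = 4.320 kΩ.

V_th ≈ 4.27 mV, R_th ≈ 4.32 kΩ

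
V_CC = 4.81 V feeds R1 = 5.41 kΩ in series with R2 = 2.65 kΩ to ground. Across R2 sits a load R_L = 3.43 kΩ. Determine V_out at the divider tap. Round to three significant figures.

V_out ≈ 1.04 V

First combine the lower leg with the load: R2 ‖ R_L = 1.495 kΩ.
Voltage divider with the loaded lower leg: V_out = 4.81 × 1.495/(5.41 + 1.495) = 4.81 × 0.2165 = 1.041 V.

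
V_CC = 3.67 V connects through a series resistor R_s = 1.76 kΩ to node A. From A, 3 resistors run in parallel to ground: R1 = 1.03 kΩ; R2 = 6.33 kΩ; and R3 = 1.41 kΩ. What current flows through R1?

I ≈ 0.841 mA

Parallel bank: R_p = 1/(1/1.03 + 1/6.33 + 1/1.41) = 0.5440 kΩ.
V_A by voltage divider: V_A = 3.67 × 0.5440/(1.76 + 0.5440) = 0.8666 V.
Branch current I = V_A/R1 = 0.8666/1.03 = 0.8413 mA.
(Check via current divider: I_total = 1.593 mA; share G_k/ΣG = 0.5282 → same result.)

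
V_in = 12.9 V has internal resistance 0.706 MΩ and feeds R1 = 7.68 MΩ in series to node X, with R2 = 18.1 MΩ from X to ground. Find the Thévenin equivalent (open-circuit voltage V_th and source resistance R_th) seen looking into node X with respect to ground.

R1' = 0.706 + 7.68 = 8.386 MΩ (source resistance + R1).
Open-circuit (no load on X): V_th = V_in · R2/(R1' + R2) = 12.9 × 18.1/(8.386 + 18.1) = 8.816 V.
Looking into X with the source shorted: R_th = R1'·R2/(R1'+R2) = 8.386 × 18.1/26.49 = 5.731 MΩ.

V_th ≈ 8.82 V, R_th ≈ 5.73 MΩ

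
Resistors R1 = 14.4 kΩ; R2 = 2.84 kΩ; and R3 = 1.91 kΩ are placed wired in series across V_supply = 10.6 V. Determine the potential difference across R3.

V ≈ 1.06 V

Series total: ΣR = 14.4 + 2.84 + 1.91 = 19.15 kΩ.
Voltage divider: V = V_supply · (1.910 / 19.15) = 10.6 × 0.09974 = 1.057 V.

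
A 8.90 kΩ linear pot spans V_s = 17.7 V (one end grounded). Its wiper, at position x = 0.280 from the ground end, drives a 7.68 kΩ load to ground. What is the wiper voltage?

Split the track: R_lower = x·R_p = 2.492 kΩ, R_upper = (1−x)·R_p = 6.408 kΩ.
(x·R_p) ‖ R_L = 1.881 kΩ.
Then V_out = V_s · 1.881/(6.408 + 1.881) = 4.017 V.
(Unloaded: V_out = x·V_s = 4.96 V.)

V_out ≈ 4.02 V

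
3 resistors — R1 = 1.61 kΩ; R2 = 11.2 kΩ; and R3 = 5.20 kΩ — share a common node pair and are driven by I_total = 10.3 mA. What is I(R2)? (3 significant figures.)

Conductances: ΣG = 1/1.61 + 1/11.2 + 1/5.20 = 0.9027 (1/kΩ).
R2 takes the fraction G_k/ΣG = 0.08929/0.9027 = 0.09891, so I = 10.3 × 0.09891 = 1.019 mA.

I ≈ 1.02 mA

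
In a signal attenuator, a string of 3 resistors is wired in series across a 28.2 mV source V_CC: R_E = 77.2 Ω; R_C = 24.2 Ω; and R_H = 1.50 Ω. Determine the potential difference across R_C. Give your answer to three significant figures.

V ≈ 6.63 mV

ΣR = 77.2 + 24.2 + 1.50 = 102.9 Ω.
By the voltage-divider rule, V = 28.2 × 24.20/102.9 = 6.632 mV.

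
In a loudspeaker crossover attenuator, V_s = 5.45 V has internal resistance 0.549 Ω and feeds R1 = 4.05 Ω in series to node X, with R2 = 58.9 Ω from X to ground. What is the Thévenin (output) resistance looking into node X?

R1' = 0.549 + 4.05 = 4.599 Ω (source resistance + R1).
With V_s suppressed (replaced by a short), R_th = R1' ‖ R2 = (4.599 × 58.9)/(4.599 + 58.9) = 4.266 Ω.

R_th ≈ 4.27 Ω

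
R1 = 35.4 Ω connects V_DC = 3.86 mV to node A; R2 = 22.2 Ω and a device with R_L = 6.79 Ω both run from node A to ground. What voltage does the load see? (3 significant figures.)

V_out ≈ 0.494 mV

The load sits in parallel with R2, giving an effective lower resistance R2' = R2·R_L/(R2+R_L) = 5.200 Ω.
Voltage divider with the loaded lower leg: V_out = 3.86 × 5.200/(35.4 + 5.200) = 3.86 × 0.1281 = 0.4944 mV.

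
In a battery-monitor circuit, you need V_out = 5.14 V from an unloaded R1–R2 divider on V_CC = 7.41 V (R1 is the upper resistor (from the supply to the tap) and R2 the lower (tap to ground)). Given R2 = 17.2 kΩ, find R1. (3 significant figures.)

The divider ratio is R2/(R1+R2) = 5.14/7.41 = 0.6937.
So R1 = R2 · (V_CC/V_out − 1) = 17.2 × (7.41/5.14 − 1) = 17.2 × 0.4416 = 7.596 kΩ.

R1 ≈ 7.60 kΩ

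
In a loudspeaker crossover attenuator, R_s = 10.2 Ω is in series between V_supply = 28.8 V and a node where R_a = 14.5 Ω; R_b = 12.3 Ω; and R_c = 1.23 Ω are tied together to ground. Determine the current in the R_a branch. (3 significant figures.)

I ≈ 0.183 A

Equivalent of the parallel group: R_p = 1.038 Ω.
V_A by voltage divider: V_A = 28.8 × 1.038/(10.2 + 1.038) = 2.660 V.
I(R_a) = V_A / R_a = 2.660/14.5 = 0.1835 A.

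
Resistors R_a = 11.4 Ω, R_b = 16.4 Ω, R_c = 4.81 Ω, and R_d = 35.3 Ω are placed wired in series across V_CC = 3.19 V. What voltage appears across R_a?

V ≈ 0.536 V

Series total: ΣR = 11.4 + 16.4 + 4.81 + 35.3 = 67.91 Ω.
V = V_CC · R/ΣR = 3.19 × 0.1679 = 0.5355 V.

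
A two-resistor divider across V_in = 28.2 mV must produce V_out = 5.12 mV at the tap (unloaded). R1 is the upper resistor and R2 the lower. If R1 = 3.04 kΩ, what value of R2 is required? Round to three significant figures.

R2 ≈ 0.674 kΩ

V_out/V_in = R2/(R1+R2) = 0.1816.
Rearranging, R2 = R1·k/(1−k) = 3.04 × 0.2218 = 0.6744 kΩ.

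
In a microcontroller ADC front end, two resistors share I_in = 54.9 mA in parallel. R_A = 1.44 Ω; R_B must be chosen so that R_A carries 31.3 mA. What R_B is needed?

R_B ≈ 1.91 Ω

Two-branch current divider: I_A = I_in · R_B/(R_A + R_B).
With f = 0.5701, R_B = R_A · f/(1−f) = 1.44 × 1.326 = 1.910 Ω.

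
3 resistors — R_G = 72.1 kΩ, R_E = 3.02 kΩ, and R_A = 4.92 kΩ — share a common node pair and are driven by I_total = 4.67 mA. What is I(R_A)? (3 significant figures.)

Total conductance ΣG = 1/72.1 + 1/3.02 + 1/4.92 = 0.5482 (units of 1/kΩ).
By the current-divider rule, I = I_total · G_k/ΣG = 4.67 × 0.3707 = 1.731 mA.

I ≈ 1.73 mA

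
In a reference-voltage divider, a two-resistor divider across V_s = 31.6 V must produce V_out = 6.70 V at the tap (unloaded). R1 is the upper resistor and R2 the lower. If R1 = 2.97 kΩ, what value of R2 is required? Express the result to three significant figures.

R2 ≈ 0.799 kΩ

Required fraction k = V_out/V_s = 0.2120.
Rearranging, R2 = R1·k/(1−k) = 2.97 × 0.2691 = 0.7992 kΩ.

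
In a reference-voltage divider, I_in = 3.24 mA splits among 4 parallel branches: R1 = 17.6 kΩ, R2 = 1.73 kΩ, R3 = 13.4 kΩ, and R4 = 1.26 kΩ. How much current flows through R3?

I ≈ 0.161 mA

ΣG = 1/17.6 + 1/1.73 + 1/13.4 + 1/1.26 = 1.503.
By the current-divider rule, I = I_in · G_k/ΣG = 3.24 × 0.04965 = 0.1609 mA.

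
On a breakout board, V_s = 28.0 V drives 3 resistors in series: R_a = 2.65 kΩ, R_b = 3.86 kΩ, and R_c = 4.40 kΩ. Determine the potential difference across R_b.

V ≈ 9.91 V

ΣR = 2.65 + 3.86 + 4.40 = 10.91 kΩ.
By the voltage-divider rule, V = 28.0 × 3.860/10.91 = 9.907 V.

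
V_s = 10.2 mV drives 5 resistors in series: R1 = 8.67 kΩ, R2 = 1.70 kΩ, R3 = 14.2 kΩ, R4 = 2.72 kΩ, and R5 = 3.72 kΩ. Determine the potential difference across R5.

V ≈ 1.22 mV

Total series resistance ΣR = 8.67 + 1.70 + 14.2 + 2.72 + 3.72 = 31.01 kΩ.
V = V_s · R/ΣR = 10.2 × 0.1200 = 1.224 mV.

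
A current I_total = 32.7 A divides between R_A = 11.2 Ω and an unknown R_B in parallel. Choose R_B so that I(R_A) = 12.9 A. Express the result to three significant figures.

R_B ≈ 7.30 Ω

In a two-way split, I_A/I_total = R_B/(R_A + R_B).
12.9/32.7 = R_B/(R_A + R_B) → R_B = R_A · (0.3945)/(1 − 0.3945) = 11.2 × 0.6515 = 7.297 Ω.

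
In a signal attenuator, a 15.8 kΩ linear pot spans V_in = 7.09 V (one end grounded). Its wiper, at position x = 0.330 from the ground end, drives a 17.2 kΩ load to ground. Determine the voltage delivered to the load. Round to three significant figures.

Lower segment x·R_p = 5.214 kΩ; upper segment (1−x)·R_p = 10.59 kΩ.
(x·R_p) ‖ R_L = 4.001 kΩ.
Loaded-divider output: V_out = 7.09 × 0.2743 = 1.945 V.

V_out ≈ 1.94 V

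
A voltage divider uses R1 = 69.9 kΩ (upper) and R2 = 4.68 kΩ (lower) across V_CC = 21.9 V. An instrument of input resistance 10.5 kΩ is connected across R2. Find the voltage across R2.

V_out ≈ 0.969 V

R2 ‖ R_L = (4.68 × 10.5)/(4.68 + 10.5) = 3.237 kΩ.
Voltage divider with the loaded lower leg: V_out = 21.9 × 3.237/(69.9 + 3.237) = 21.9 × 0.04426 = 0.9693 V.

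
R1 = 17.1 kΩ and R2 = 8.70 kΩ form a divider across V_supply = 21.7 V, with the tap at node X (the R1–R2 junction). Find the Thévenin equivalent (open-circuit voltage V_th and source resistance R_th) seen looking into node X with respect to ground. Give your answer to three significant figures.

V_th ≈ 7.32 V, R_th ≈ 5.77 kΩ

With X open, the divider is unloaded: V_th = 21.7 × 8.70/25.80 = 7.317 V.
Looking into X with the source shorted: R_th = R1·R2/(R1+R2) = 17.10 × 8.70/25.80 = 5.766 kΩ.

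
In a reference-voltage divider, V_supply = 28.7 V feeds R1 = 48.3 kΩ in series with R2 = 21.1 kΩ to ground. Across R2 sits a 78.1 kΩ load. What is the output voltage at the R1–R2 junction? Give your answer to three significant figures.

The load sits in parallel with R2, giving an effective lower resistance R2' = R2·R_L/(R2+R_L) = 16.61 kΩ.
Now apply the divider: V_out = 28.7 × 0.2559 = 7.345 V.

V_out ≈ 7.34 V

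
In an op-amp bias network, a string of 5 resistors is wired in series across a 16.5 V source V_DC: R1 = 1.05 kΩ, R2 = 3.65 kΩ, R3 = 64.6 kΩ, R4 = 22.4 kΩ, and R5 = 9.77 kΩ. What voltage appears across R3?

Series total: ΣR = 1.05 + 3.65 + 64.6 + 22.4 + 9.77 = 101.5 kΩ.
Voltage divider: V = V_DC · (64.60 / 101.5) = 16.5 × 0.6366 = 10.50 V.

V ≈ 10.5 V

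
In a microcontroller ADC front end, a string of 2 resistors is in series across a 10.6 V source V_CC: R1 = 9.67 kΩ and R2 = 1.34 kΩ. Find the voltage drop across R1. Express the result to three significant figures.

ΣR = 9.67 + 1.34 = 11.01 kΩ.
Voltage divider: V = V_CC · (9.670 / 11.01) = 10.6 × 0.8783 = 9.310 V.

V ≈ 9.31 V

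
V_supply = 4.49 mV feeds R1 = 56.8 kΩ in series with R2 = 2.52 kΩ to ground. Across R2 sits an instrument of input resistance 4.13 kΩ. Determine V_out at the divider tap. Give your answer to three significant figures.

V_out ≈ 0.120 mV

R2 ‖ R_L = (2.52 × 4.13)/(2.52 + 4.13) = 1.565 kΩ.
Then V_out = V_supply · R2'/(R1 + R2') = 4.49 × 1.565/58.37 = 0.1204 mV.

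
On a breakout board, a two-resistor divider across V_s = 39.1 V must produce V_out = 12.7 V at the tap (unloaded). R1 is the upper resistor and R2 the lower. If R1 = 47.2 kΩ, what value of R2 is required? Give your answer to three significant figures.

The divider ratio is R2/(R1+R2) = 12.7/39.1 = 0.3248.
R2 = R1 · 0.3248/(1 − 0.3248) = 22.71 kΩ.

R2 ≈ 22.7 kΩ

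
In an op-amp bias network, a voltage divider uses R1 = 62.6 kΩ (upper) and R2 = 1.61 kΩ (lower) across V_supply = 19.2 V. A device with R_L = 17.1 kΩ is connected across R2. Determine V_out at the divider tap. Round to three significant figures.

The load sits in parallel with R2, giving an effective lower resistance R2' = R2·R_L/(R2+R_L) = 1.471 kΩ.
Then V_out = V_supply · R2'/(R1 + R2') = 19.2 × 1.471/64.07 = 0.4409 V.
(Unloaded it would be 0.481 V; the load pulls it down.)

V_out ≈ 0.441 V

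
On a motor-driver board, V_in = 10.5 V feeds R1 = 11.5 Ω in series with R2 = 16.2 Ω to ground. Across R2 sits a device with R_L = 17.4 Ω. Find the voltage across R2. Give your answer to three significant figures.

R2 ‖ R_L = (16.2 × 17.4)/(16.2 + 17.4) = 8.389 Ω.
Then V_out = V_in · R2'/(R1 + R2') = 10.5 × 8.389/19.89 = 4.429 V.
(Unloaded it would be 6.14 V; the load pulls it down.)

V_out ≈ 4.43 V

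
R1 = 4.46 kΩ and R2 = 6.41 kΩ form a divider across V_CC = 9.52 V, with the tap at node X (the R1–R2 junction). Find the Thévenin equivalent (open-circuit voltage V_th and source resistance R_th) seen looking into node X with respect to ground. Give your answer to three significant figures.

V_th is the unloaded tap voltage: V_CC · R2/(R1+R2) = 9.52 × 0.5897 = 5.614 V.
Looking into X with the source shorted: R_th = R1·R2/(R1+R2) = 4.460 × 6.41/10.87 = 2.630 kΩ.

V_th ≈ 5.61 V, R_th ≈ 2.63 kΩ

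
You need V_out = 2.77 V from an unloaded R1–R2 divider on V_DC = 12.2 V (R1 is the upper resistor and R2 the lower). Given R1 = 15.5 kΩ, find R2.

Required fraction k = V_out/V_DC = 0.2270.
Rearranging, R2 = R1·k/(1−k) = 15.5 × 0.2937 = 4.553 kΩ.

R2 ≈ 4.55 kΩ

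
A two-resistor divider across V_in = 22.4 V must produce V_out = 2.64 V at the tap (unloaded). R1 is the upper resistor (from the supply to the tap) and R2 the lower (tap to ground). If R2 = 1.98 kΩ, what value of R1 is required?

V_out/V_in = R2/(R1+R2) = 0.1179.
R1 = R2·(1/k − 1) = 1.98 × 7.485 = 14.82 kΩ.

R1 ≈ 14.8 kΩ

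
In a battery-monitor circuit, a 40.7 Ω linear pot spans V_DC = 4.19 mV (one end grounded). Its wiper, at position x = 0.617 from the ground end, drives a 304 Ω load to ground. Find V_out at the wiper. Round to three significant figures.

Lower segment x·R_p = 25.11 Ω; upper segment (1−x)·R_p = 15.59 Ω.
R_L loads the lower segment: effective lower R = 23.20 Ω.
V_out = 4.19 × 23.20/(15.59 + 23.20) = 2.506 mV.

V_out ≈ 2.51 mV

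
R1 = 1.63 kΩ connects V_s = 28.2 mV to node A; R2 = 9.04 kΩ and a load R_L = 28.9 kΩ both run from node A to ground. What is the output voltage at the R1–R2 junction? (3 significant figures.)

The load sits in parallel with R2, giving an effective lower resistance R2' = R2·R_L/(R2+R_L) = 6.886 kΩ.
Now apply the divider: V_out = 28.2 × 0.8086 = 22.80 mV.

V_out ≈ 22.8 mV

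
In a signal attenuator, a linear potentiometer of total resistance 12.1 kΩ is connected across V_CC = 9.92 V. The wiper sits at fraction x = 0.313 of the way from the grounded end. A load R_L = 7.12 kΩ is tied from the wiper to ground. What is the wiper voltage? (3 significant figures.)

Lower segment x·R_p = 3.787 kΩ; upper segment (1−x)·R_p = 8.313 kΩ.
(x·R_p) ‖ R_L = 2.472 kΩ.
Loaded-divider output: V_out = 9.92 × 0.2292 = 2.274 V.

V_out ≈ 2.27 V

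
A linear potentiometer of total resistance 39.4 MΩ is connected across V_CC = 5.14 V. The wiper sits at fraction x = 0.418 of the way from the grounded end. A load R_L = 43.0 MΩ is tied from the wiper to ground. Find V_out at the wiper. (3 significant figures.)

The pot divides into 22.93 MΩ above the wiper and 16.47 MΩ below.
(x·R_p) ‖ R_L = 11.91 MΩ.
Loaded-divider output: V_out = 5.14 × 0.3418 = 1.757 V.
(Unloaded: V_out = x·V_CC = 2.15 V.)

V_out ≈ 1.76 V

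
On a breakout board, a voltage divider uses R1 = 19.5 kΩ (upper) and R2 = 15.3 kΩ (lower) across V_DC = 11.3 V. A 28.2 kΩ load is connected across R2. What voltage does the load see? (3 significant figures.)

R2 ‖ R_L = (15.3 × 28.2)/(15.3 + 28.2) = 9.919 kΩ.
Then V_out = V_DC · R2'/(R1 + R2') = 11.3 × 9.919/29.42 = 3.810 V.

V_out ≈ 3.81 V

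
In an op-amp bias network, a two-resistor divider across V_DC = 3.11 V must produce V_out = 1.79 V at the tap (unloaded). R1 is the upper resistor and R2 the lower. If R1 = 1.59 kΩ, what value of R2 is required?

R2 ≈ 2.16 kΩ

The divider ratio is R2/(R1+R2) = 1.79/3.11 = 0.5756.
Rearranging, R2 = R1·k/(1−k) = 1.59 × 1.356 = 2.156 kΩ.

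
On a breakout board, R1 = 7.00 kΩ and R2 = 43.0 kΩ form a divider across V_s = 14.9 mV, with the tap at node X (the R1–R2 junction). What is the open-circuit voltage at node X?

V_th ≈ 12.8 mV

With X open, the divider is unloaded: V_th = 14.9 × 43.0/50.00 = 12.81 mV.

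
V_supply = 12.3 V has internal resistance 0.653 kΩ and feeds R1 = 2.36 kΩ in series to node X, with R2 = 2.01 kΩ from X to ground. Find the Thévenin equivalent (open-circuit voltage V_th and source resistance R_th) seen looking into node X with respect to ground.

V_th ≈ 4.92 V, R_th ≈ 1.21 kΩ

R1' = 0.653 + 2.36 = 3.013 kΩ (source resistance + R1).
V_th is the unloaded tap voltage: V_supply · R2/(R1'+R2) = 12.3 × 0.4002 = 4.922 V.
With V_supply suppressed (replaced by a short), R_th = R1' ‖ R2 = (3.013 × 2.01)/(3.013 + 2.01) = 1.206 kΩ.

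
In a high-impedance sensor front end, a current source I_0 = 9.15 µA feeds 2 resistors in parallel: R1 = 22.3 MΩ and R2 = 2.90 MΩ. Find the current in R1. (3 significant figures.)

I ≈ 1.05 µA

With just two branches, the current splits inversely with resistance.
I(R1) = 9.15 × 2.90/(22.3 + 2.90) = 9.15 × 0.1151 = 1.053 µA.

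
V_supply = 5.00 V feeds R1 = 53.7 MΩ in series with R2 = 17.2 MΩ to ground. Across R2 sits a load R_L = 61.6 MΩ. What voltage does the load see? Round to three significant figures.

V_out ≈ 1.00 V

First combine the lower leg with the load: R2 ‖ R_L = 13.45 MΩ.
Then V_out = V_supply · R2'/(R1 + R2') = 5.00 × 13.45/67.15 = 1.001 V.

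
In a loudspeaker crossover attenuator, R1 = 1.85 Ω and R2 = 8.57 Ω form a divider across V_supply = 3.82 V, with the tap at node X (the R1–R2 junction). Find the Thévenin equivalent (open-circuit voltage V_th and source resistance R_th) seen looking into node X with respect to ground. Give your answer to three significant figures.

V_th ≈ 3.14 V, R_th ≈ 1.52 Ω

V_th is the unloaded tap voltage: V_supply · R2/(R1+R2) = 3.82 × 0.8225 = 3.142 V.
With V_supply suppressed (replaced by a short), R_th = R1 ‖ R2 = (1.850 × 8.57)/(1.850 + 8.57) = 1.522 Ω.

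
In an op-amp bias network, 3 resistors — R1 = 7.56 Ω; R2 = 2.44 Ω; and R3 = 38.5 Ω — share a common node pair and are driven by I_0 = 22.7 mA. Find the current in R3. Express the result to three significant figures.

I ≈ 1.04 mA

ΣG = 1/7.56 + 1/2.44 + 1/38.5 = 0.5681.
By the current-divider rule, I = I_0 · G_k/ΣG = 22.7 × 0.04572 = 1.038 mA.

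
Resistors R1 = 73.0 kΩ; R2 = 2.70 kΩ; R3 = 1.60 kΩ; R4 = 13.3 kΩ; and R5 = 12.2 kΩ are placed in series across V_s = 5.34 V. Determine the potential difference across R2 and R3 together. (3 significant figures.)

V ≈ 0.223 V

Total series resistance ΣR = 73.0 + 2.70 + 1.60 + 13.3 + 12.2 = 102.8 kΩ.
R_{R2..R3} = 2.70 + 1.60 = 4.300 kΩ.
Voltage divider: V = V_s · (4.300 / 102.8) = 5.34 × 0.04183 = 0.2234 V.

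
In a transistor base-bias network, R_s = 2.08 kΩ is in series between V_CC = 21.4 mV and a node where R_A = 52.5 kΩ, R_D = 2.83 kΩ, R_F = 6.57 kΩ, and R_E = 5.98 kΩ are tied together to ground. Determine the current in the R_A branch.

I ≈ 0.167 µA

Equivalent of the parallel group: R_p = 1.445 kΩ.
V_A = 21.4 × 1.445/3.525 = 8.774 mV.
I(R_A) = V_A / R_A = 8.774/52.5 = 0.1671 µA.
(Equivalently: I_total = 6.070 µA, then current-divider fraction G_k/ΣG = 0.02753.)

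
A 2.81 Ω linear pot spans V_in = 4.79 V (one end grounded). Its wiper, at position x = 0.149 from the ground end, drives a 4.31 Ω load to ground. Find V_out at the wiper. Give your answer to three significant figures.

Lower segment x·R_p = 0.4187 Ω; upper segment (1−x)·R_p = 2.391 Ω.
Lower segment in parallel with the load: 0.4187 ‖ 4.31 = 0.3816 Ω.
Then V_out = V_in · 0.3816/(2.391 + 0.3816) = 0.6592 V.

V_out ≈ 0.659 V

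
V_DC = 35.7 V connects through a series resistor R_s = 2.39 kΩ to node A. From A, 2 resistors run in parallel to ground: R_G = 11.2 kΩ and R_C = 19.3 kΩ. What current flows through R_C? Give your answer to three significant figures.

Combine the parallel branches: R_p = (1/11.2 + 1/19.3)⁻¹ = 7.087 kΩ.
Node voltage V_A = V_DC · R_p/(R_s + R_p) = 35.7 × 0.7478 = 26.70 V.
I(R_C) = V_A / R_C = 26.70/19.3 = 1.383 mA.

I ≈ 1.38 mA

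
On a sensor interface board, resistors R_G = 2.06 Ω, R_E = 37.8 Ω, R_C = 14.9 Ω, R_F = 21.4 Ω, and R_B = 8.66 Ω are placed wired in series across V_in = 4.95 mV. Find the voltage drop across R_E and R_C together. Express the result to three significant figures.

ΣR = 2.06 + 37.8 + 14.9 + 21.4 + 8.66 = 84.82 Ω.
R_{R_E..R_C} = 37.8 + 14.9 = 52.70 Ω.
By the voltage-divider rule, V = 4.95 × 52.70/84.82 = 3.076 mV.

V ≈ 3.08 mV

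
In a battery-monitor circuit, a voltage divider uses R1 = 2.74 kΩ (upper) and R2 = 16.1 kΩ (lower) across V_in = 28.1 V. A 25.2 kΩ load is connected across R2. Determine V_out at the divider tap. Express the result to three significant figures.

The load sits in parallel with R2, giving an effective lower resistance R2' = R2·R_L/(R2+R_L) = 9.824 kΩ.
Voltage divider with the loaded lower leg: V_out = 28.1 × 9.824/(2.74 + 9.824) = 28.1 × 0.7819 = 21.97 V.
(Unloaded it would be 24.0 V; the load pulls it down.)

V_out ≈ 22.0 V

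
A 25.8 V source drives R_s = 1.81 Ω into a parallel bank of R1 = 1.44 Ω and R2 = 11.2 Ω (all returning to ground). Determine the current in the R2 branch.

Combine the parallel branches: R_p = (1/1.44 + 1/11.2)⁻¹ = 1.276 Ω.
V_A = 25.8 × 1.276/3.086 = 10.67 V.
I(R2) = V_A / R2 = 10.67/11.2 = 0.9525 A.

I ≈ 0.952 A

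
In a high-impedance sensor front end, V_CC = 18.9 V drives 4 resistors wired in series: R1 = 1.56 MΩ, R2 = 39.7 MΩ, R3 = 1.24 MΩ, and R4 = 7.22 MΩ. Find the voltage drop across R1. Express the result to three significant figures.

V ≈ 0.593 V

Total series resistance ΣR = 1.56 + 39.7 + 1.24 + 7.22 = 49.72 MΩ.
By the voltage-divider rule, V = 18.9 × 1.560/49.72 = 0.5930 V.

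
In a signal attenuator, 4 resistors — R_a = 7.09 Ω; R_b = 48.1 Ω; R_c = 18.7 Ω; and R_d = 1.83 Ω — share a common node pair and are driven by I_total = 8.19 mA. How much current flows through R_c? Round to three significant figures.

I ≈ 0.575 mA

Total conductance ΣG = 1/7.09 + 1/48.1 + 1/18.7 + 1/1.83 = 0.7618 (units of 1/Ω).
By the current-divider rule, I = I_total · G_k/ΣG = 8.19 × 0.07020 = 0.5749 mA.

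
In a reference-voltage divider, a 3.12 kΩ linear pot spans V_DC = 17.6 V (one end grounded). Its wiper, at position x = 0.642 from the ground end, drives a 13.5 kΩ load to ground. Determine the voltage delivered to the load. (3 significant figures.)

V_out ≈ 10.7 V

The pot divides into 1.117 kΩ above the wiper and 2.003 kΩ below.
(x·R_p) ‖ R_L = 1.744 kΩ.
V_out = 17.6 × 1.744/(1.117 + 1.744) = 10.73 V.
(Unloaded: V_out = x·V_DC = 11.3 V.)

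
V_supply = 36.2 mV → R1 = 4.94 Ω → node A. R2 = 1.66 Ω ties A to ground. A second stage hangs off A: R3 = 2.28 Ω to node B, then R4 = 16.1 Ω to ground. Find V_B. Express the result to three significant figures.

Looking into the second stage from A: R3 + R4 = 18.38 Ω appears in parallel with R2.
Effective lower resistance at A: R2 ‖ 18.38 = 1.522 Ω.
V_A = 36.2 × 1.522/(4.94 + 1.522) = 8.528 mV.
Stage 2 is unloaded, so V_B = V_A · R4/(R3+R4) = 8.528 × 16.1/18.38 = 7.470 mV.

V_B ≈ 7.47 mV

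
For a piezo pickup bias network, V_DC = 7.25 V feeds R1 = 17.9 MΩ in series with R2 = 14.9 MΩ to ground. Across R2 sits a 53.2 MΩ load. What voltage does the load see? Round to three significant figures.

V_out ≈ 2.86 V

First combine the lower leg with the load: R2 ‖ R_L = 11.64 MΩ.
Then V_out = V_DC · R2'/(R1 + R2') = 7.25 × 11.64/29.54 = 2.857 V.
(Unloaded it would be 3.29 V; the load pulls it down.)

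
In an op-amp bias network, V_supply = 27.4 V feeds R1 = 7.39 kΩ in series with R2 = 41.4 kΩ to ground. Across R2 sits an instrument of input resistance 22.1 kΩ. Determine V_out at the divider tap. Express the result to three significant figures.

R2 ‖ R_L = (41.4 × 22.1)/(41.4 + 22.1) = 14.41 kΩ.
Voltage divider with the loaded lower leg: V_out = 27.4 × 14.41/(7.39 + 14.41) = 27.4 × 0.6610 = 18.11 V.

V_out ≈ 18.1 V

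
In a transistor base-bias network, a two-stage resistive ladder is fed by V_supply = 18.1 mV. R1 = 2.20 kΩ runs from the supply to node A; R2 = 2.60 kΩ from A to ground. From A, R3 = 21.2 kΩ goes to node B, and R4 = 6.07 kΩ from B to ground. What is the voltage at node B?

V_B ≈ 2.09 mV

Looking into the second stage from A: R3 + R4 = 27.27 kΩ appears in parallel with R2.
R2 ‖ (R3+R4) = 2.374 kΩ.
V_A = 18.1 × 2.374/(2.20 + 2.374) = 9.394 mV.
Stage 2 is unloaded, so V_B = V_A · R4/(R3+R4) = 9.394 × 6.07/27.27 = 2.091 mV.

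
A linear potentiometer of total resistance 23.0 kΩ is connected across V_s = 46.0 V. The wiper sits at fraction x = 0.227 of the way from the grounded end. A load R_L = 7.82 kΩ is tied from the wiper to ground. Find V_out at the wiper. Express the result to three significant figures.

V_out ≈ 6.89 V

The pot divides into 17.78 kΩ above the wiper and 5.221 kΩ below.
(x·R_p) ‖ R_L = 3.131 kΩ.
Loaded-divider output: V_out = 46.0 × 0.1497 = 6.887 V.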